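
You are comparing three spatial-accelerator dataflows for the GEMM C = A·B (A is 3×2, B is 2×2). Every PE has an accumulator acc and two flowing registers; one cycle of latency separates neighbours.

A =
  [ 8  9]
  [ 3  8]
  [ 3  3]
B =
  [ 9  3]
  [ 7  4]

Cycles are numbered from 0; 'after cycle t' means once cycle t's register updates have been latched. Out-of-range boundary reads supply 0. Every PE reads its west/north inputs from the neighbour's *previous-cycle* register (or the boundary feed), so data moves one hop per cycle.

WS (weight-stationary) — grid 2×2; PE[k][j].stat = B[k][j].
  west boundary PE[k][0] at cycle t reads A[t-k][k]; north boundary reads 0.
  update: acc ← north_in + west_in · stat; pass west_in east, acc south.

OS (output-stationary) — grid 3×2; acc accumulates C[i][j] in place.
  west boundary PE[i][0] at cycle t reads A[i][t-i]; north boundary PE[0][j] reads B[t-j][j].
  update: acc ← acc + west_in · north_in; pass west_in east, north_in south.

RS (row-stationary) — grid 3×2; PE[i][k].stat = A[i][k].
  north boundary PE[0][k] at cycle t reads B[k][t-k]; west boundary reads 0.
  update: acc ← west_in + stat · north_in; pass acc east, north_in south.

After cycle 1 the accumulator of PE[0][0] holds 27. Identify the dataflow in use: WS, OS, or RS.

— WS: 2×2; PE[0][0] trace:
  [0] (0,0) acc=72 (h:8 v:72)
  [1] (0,0) acc=27 (h:3 v:27)
— OS: 3×2; PE[0][0] trace:
  [0] (0,0) acc=72 (h:8 v:9)
  [1] (0,0) acc=135 (h:9 v:7)
— RS: 3×2; PE[0][0] trace:
  [0] (0,0) acc=72 (h:72 v:9)
  [1] (0,0) acc=24 (h:24 v:3)

dataflow = WS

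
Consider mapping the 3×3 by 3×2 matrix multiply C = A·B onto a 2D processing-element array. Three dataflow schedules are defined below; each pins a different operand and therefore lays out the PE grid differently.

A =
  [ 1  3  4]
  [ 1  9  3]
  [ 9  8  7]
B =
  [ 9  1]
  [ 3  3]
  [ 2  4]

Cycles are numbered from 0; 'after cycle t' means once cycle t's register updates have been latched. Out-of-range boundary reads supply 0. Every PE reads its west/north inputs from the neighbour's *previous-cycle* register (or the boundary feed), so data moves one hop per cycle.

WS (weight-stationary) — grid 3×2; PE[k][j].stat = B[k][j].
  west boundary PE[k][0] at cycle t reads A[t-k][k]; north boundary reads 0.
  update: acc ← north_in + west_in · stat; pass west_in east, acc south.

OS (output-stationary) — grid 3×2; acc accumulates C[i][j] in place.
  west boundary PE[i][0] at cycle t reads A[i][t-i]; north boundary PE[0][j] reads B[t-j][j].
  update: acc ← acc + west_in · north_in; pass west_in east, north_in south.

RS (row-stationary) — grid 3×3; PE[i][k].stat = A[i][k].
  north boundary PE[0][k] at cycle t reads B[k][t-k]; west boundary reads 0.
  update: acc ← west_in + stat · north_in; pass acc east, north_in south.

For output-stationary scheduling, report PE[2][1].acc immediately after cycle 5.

OS (3×2). Following PE[2][1] plus its west/north inputs:
  cycle 0: PE[1][1] → acc 0, east 0, south 0
  cycle 0: PE[2][0] → acc 0, east 0, south 0
  cycle 0: PE[2][1] → acc 0, east 0, south 0
  cycle 1: PE[1][1] → acc 0, east 0, south 0
  cycle 1: PE[2][0] → acc 0, east 0, south 0
  cycle 1: PE[2][1] → acc 0, east 0, south 0
  cycle 2: PE[1][1] → acc 1, east 1, south 1
  cycle 2: PE[2][0] → acc 81, east 9, south 9
  cycle 2: PE[2][1] → acc 0, east 0, south 0
  cycle 3: PE[1][1] → acc 28, east 9, south 3
  cycle 3: PE[2][0] → acc 105, east 8, south 3
  cycle 3: PE[2][1] → acc 9, east 9, south 1
  cycle 4: PE[1][1] → acc 40, east 3, south 4
  cycle 4: PE[2][0] → acc 119, east 7, south 2
  cycle 4: PE[2][1] → acc 33, east 8, south 3
  cycle 5: PE[1][1] → acc 40, east 0, south 0
  cycle 5: PE[2][0] → acc 119, east 0, south 0
  cycle 5: PE[2][1] → acc 61, east 7, south 4

PE[2][1].acc = 61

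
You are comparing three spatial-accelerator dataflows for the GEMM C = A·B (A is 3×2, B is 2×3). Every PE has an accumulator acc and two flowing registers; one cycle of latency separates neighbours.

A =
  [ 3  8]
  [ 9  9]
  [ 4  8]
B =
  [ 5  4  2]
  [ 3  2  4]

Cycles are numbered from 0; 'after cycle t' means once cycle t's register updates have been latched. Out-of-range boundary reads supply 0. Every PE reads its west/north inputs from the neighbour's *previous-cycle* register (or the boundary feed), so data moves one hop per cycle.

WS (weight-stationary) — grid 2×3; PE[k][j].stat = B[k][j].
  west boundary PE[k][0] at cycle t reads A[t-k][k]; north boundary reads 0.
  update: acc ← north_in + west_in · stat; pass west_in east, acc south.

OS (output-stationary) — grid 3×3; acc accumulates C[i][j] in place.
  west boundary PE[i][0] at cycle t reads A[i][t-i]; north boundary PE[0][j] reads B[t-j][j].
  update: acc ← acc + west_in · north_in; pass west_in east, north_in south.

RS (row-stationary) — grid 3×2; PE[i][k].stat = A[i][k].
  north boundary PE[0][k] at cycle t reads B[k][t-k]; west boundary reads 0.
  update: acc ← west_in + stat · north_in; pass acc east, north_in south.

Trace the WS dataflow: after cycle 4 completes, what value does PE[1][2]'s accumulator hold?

WS 2×3: PE[1][2] cycle-by-cycle (with neighbour feeds):
  cycle 0: PE[0][2] → acc 0, east 0, south 0
  cycle 0: PE[1][1] → acc 0, east 0, south 0
  cycle 0: PE[1][2] → acc 0, east 0, south 0
  cycle 1: PE[0][2] → acc 0, east 0, south 0
  cycle 1: PE[1][1] → acc 0, east 0, south 0
  cycle 1: PE[1][2] → acc 0, east 0, south 0
  cycle 2: PE[0][2] → acc 6, east 3, south 6
  cycle 2: PE[1][1] → acc 28, east 8, south 28
  cycle 2: PE[1][2] → acc 0, east 0, south 0
  cycle 3: PE[0][2] → acc 18, east 9, south 18
  cycle 3: PE[1][1] → acc 54, east 9, south 54
  cycle 3: PE[1][2] → acc 38, east 8, south 38
  cycle 4: PE[0][2] → acc 8, east 4, south 8
  cycle 4: PE[1][1] → acc 32, east 8, south 32
  cycle 4: PE[1][2] → acc 54, east 9, south 54

PE[1][2].acc = 54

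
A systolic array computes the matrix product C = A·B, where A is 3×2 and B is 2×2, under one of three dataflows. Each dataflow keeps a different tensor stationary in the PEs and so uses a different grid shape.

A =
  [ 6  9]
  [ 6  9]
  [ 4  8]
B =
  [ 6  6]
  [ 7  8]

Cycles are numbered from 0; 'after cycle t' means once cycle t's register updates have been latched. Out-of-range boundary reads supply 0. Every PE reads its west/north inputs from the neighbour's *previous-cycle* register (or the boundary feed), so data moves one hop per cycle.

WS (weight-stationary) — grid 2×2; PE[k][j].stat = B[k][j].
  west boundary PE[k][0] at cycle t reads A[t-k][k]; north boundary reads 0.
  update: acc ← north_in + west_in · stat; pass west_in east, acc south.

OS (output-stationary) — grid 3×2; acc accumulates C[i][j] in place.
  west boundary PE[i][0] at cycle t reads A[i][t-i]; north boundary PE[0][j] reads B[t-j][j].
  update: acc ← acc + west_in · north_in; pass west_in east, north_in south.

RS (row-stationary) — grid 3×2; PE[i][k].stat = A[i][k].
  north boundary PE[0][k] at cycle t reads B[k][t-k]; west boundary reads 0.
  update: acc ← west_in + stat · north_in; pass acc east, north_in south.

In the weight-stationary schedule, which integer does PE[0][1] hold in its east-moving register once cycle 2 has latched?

register = 6

WS on a 2×2 grid — tracing PE[0][1] and its feeders:
  [0] (0,0) acc=36 (h:6 v:36)
  [0] (0,1) acc=0 (h:0 v:0)
  [1] (0,0) acc=36 (h:6 v:36)
  [1] (0,1) acc=36 (h:6 v:36)
  [2] (0,0) acc=24 (h:4 v:24)
  [2] (0,1) acc=36 (h:6 v:36)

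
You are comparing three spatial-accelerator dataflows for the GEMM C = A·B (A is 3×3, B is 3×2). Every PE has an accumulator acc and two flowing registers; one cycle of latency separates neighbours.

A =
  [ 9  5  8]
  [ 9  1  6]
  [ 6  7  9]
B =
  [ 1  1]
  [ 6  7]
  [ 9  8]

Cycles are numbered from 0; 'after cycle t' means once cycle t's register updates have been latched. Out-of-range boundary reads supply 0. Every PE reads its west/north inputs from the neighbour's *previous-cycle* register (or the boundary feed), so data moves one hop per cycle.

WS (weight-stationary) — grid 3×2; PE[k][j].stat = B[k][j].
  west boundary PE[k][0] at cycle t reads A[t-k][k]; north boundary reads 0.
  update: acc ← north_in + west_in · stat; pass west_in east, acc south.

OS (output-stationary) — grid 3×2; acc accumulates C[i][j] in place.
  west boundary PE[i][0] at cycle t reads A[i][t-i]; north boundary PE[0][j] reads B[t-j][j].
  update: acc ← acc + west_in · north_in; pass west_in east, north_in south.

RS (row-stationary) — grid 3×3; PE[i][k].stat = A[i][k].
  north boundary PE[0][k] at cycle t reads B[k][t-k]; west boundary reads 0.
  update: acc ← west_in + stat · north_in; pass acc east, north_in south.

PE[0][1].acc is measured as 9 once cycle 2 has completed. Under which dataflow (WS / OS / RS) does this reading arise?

dataflow = WS

— WS: 3×2; PE[0][1] trace:
  @0  [0,1]  acc 0  |  →0  ↓0
  @1  [0,1]  acc 9  |  →9  ↓9
  @2  [0,1]  acc 9  |  →9  ↓9
— OS: 3×2; PE[0][1] trace:
  @0  [0,1]  acc 0  |  →0  ↓0
  @1  [0,1]  acc 9  |  →9  ↓1
  @2  [0,1]  acc 44  |  →5  ↓7
— RS: 3×3; PE[0][1] trace:
  @0  [0,1]  acc 0  |  →0  ↓0
  @1  [0,1]  acc 39  |  →39  ↓6
  @2  [0,1]  acc 44  |  →44  ↓7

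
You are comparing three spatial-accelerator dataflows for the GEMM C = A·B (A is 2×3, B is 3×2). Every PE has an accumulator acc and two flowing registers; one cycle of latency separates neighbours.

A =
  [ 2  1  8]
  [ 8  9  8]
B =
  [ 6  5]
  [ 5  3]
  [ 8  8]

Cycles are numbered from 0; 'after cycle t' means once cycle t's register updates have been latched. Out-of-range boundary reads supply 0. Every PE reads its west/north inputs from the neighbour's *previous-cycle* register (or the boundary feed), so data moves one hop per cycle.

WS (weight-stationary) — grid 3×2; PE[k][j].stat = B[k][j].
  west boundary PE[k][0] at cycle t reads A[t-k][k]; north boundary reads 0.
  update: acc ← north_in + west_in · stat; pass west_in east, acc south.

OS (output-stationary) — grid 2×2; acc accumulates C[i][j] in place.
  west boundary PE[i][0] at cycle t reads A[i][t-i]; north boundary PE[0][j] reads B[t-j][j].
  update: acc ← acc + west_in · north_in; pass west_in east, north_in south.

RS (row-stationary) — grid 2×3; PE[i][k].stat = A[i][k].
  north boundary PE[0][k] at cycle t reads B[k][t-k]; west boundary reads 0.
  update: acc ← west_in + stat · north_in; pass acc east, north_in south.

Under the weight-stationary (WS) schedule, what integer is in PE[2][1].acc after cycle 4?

PE[2][1].acc = 131

Tracing WS — 3×2 array, target PE[2][1]:
  t=0 PE[1][1]: acc=0 h=0 v=0
  t=0 PE[2][0]: acc=0 h=0 v=0
  t=0 PE[2][1]: acc=0 h=0 v=0
  t=1 PE[1][1]: acc=0 h=0 v=0
  t=1 PE[2][0]: acc=0 h=0 v=0
  t=1 PE[2][1]: acc=0 h=0 v=0
  t=2 PE[1][1]: acc=13 h=1 v=13
  t=2 PE[2][0]: acc=81 h=8 v=81
  t=2 PE[2][1]: acc=0 h=0 v=0
  t=3 PE[1][1]: acc=67 h=9 v=67
  t=3 PE[2][0]: acc=157 h=8 v=157
  t=3 PE[2][1]: acc=77 h=8 v=77
  t=4 PE[1][1]: acc=0 h=0 v=0
  t=4 PE[2][0]: acc=0 h=0 v=0
  t=4 PE[2][1]: acc=131 h=8 v=131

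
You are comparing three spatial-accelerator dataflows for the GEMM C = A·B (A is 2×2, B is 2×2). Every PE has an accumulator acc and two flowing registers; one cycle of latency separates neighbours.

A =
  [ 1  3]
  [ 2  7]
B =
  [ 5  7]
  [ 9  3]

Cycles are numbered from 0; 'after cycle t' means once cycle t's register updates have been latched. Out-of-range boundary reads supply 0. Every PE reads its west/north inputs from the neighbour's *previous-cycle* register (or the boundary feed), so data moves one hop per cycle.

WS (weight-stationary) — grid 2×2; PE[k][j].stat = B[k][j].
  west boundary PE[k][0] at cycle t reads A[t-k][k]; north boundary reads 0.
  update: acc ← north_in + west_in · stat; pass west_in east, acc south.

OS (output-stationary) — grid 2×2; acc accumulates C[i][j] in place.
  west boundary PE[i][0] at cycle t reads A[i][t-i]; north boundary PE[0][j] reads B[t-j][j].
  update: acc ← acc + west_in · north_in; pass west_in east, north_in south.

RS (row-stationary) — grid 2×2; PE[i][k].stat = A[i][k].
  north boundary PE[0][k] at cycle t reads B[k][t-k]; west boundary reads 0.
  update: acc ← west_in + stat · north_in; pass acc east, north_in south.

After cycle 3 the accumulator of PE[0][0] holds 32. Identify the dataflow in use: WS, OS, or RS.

WS [2×2] PE[0][0] across cycles:
  t=0 PE[0][0]: acc=5 h=1 v=5
  t=1 PE[0][0]: acc=10 h=2 v=10
  t=2 PE[0][0]: acc=0 h=0 v=0
  t=3 PE[0][0]: acc=0 h=0 v=0
OS [2×2] PE[0][0] across cycles:
  t=0 PE[0][0]: acc=5 h=1 v=5
  t=1 PE[0][0]: acc=32 h=3 v=9
  t=2 PE[0][0]: acc=32 h=0 v=0
  t=3 PE[0][0]: acc=32 h=0 v=0
RS [2×2] PE[0][0] across cycles:
  t=0 PE[0][0]: acc=5 h=5 v=5
  t=1 PE[0][0]: acc=7 h=7 v=7
  t=2 PE[0][0]: acc=0 h=0 v=0
  t=3 PE[0][0]: acc=0 h=0 v=0

dataflow = OS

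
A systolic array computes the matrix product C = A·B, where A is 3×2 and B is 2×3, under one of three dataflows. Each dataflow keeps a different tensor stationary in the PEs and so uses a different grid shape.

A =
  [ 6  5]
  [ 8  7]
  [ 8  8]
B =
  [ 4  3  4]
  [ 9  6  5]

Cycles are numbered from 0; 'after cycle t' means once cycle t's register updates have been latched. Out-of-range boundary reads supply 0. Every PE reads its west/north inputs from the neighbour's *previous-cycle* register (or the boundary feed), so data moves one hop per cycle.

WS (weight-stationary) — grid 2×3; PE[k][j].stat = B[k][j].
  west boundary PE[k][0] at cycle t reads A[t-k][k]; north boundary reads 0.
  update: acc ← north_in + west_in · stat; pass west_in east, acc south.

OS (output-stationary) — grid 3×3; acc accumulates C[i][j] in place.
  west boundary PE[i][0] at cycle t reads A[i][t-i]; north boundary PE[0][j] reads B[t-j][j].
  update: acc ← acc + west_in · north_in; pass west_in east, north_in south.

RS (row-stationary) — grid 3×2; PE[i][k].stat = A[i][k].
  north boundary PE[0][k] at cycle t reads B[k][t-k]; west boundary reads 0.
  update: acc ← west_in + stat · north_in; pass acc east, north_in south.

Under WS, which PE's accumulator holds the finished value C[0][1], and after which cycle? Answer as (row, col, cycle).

(row, col, cycle) = (1, 1, 2)

Under WS, C[0][1] lands at PE[1][1]:
  cycle 0: PE[1][1] → acc 0, east 0, south 0
  cycle 1: PE[1][1] → acc 0, east 0, south 0
  cycle 2: PE[1][1] → acc 48, east 5, south 48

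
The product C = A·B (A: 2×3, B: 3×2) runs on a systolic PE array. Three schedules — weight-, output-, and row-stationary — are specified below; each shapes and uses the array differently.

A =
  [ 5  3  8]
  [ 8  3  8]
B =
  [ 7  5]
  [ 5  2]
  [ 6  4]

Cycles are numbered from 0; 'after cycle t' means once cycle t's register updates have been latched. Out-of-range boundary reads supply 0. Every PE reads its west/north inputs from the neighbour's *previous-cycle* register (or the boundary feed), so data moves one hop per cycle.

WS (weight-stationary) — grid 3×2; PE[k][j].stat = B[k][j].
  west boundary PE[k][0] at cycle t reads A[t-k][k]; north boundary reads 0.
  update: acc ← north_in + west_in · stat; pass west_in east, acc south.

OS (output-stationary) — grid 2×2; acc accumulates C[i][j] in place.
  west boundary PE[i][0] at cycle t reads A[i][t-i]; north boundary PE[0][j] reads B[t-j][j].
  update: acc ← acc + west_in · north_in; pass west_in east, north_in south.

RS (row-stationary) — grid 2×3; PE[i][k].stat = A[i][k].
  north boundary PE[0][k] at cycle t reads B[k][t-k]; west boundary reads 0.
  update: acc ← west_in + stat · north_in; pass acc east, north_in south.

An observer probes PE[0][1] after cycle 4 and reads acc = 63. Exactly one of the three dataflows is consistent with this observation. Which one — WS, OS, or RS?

dataflow = OS

Under WS (3×2), PE[0][1]:
  0: (0,1).acc=0  regs=<0,0>
  1: (0,1).acc=25  regs=<5,25>
  2: (0,1).acc=40  regs=<8,40>
  3: (0,1).acc=0  regs=<0,0>
  4: (0,1).acc=0  regs=<0,0>
Under OS (2×2), PE[0][1]:
  0: (0,1).acc=0  regs=<0,0>
  1: (0,1).acc=25  regs=<5,5>
  2: (0,1).acc=31  regs=<3,2>
  3: (0,1).acc=63  regs=<8,4>
  4: (0,1).acc=63  regs=<0,0>
Under RS (2×3), PE[0][1]:
  0: (0,1).acc=0  regs=<0,0>
  1: (0,1).acc=50  regs=<50,5>
  2: (0,1).acc=31  regs=<31,2>
  3: (0,1).acc=0  regs=<0,0>
  4: (0,1).acc=0  regs=<0,0>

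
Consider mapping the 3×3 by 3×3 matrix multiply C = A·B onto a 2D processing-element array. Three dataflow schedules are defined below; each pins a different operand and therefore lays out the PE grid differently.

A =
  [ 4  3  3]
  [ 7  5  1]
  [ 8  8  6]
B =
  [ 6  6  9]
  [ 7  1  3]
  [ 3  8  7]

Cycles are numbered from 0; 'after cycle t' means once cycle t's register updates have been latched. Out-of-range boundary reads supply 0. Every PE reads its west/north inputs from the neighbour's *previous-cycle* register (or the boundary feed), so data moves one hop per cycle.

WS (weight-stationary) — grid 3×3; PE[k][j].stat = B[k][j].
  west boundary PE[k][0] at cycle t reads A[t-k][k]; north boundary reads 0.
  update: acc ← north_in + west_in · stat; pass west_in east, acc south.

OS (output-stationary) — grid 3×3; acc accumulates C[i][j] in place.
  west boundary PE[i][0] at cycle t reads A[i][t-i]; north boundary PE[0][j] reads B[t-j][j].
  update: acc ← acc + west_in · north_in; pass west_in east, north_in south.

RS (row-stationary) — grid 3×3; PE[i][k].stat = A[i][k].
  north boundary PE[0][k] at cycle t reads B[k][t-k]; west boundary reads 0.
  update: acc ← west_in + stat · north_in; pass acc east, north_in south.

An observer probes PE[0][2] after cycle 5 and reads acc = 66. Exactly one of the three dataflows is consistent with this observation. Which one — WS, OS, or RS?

— WS: 3×3; PE[0][2] trace:
  after 0 — PE[0][2] acc=0, pass-E 0, pass-S 0
  after 1 — PE[0][2] acc=0, pass-E 0, pass-S 0
  after 2 — PE[0][2] acc=36, pass-E 4, pass-S 36
  after 3 — PE[0][2] acc=63, pass-E 7, pass-S 63
  after 4 — PE[0][2] acc=72, pass-E 8, pass-S 72
  after 5 — PE[0][2] acc=0, pass-E 0, pass-S 0
— OS: 3×3; PE[0][2] trace:
  after 0 — PE[0][2] acc=0, pass-E 0, pass-S 0
  after 1 — PE[0][2] acc=0, pass-E 0, pass-S 0
  after 2 — PE[0][2] acc=36, pass-E 4, pass-S 9
  after 3 — PE[0][2] acc=45, pass-E 3, pass-S 3
  after 4 — PE[0][2] acc=66, pass-E 3, pass-S 7
  after 5 — PE[0][2] acc=66, pass-E 0, pass-S 0
— RS: 3×3; PE[0][2] trace:
  after 0 — PE[0][2] acc=0, pass-E 0, pass-S 0
  after 1 — PE[0][2] acc=0, pass-E 0, pass-S 0
  after 2 — PE[0][2] acc=54, pass-E 54, pass-S 3
  after 3 — PE[0][2] acc=51, pass-E 51, pass-S 8
  after 4 — PE[0][2] acc=66, pass-E 66, pass-S 7
  after 5 — PE[0][2] acc=0, pass-E 0, pass-S 0

dataflow = OS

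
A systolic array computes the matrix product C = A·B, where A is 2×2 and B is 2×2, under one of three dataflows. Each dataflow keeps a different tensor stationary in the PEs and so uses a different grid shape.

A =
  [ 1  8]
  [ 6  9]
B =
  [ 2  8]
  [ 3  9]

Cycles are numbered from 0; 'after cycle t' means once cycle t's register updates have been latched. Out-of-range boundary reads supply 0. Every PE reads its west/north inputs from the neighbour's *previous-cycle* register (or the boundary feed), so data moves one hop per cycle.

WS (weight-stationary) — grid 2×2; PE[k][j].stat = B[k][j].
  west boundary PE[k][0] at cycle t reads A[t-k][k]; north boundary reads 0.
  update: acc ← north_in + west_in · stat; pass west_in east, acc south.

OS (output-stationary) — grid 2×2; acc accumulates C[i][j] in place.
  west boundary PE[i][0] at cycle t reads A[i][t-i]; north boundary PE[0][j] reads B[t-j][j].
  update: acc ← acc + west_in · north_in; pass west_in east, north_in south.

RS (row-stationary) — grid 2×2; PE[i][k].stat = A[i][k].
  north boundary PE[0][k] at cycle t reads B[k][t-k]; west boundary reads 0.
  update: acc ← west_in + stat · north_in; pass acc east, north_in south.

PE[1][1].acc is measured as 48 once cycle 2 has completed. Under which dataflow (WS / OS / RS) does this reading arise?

— WS: 2×2; PE[1][1] trace:
  @0  [1,1]  acc 0  |  →0  ↓0
  @1  [1,1]  acc 0  |  →0  ↓0
  @2  [1,1]  acc 80  |  →8  ↓80
— OS: 2×2; PE[1][1] trace:
  @0  [1,1]  acc 0  |  →0  ↓0
  @1  [1,1]  acc 0  |  →0  ↓0
  @2  [1,1]  acc 48  |  →6  ↓8
— RS: 2×2; PE[1][1] trace:
  @0  [1,1]  acc 0  |  →0  ↓0
  @1  [1,1]  acc 0  |  →0  ↓0
  @2  [1,1]  acc 39  |  →39  ↓3

dataflow = OS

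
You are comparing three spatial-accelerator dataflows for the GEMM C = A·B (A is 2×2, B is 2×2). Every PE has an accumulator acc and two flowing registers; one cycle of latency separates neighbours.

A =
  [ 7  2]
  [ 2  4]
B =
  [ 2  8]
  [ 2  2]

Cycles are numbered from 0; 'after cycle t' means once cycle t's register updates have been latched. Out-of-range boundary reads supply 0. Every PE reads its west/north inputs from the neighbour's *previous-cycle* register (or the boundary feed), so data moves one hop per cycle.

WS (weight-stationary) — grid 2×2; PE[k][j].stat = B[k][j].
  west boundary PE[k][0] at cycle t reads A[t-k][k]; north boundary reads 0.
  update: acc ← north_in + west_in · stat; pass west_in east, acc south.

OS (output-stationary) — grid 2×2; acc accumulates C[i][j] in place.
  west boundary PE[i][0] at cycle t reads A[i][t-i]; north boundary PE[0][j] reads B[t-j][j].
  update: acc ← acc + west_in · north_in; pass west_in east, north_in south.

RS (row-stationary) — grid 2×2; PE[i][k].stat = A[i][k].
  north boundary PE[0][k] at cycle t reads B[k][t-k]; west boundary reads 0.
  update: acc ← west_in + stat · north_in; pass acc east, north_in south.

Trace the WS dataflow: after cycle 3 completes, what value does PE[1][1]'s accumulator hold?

Tracing WS — 2×2 array, target PE[1][1]:
  after 0 — PE[0][1] acc=0, pass-E 0, pass-S 0
  after 0 — PE[1][0] acc=0, pass-E 0, pass-S 0
  after 0 — PE[1][1] acc=0, pass-E 0, pass-S 0
  after 1 — PE[0][1] acc=56, pass-E 7, pass-S 56
  after 1 — PE[1][0] acc=18, pass-E 2, pass-S 18
  after 1 — PE[1][1] acc=0, pass-E 0, pass-S 0
  after 2 — PE[0][1] acc=16, pass-E 2, pass-S 16
  after 2 — PE[1][0] acc=12, pass-E 4, pass-S 12
  after 2 — PE[1][1] acc=60, pass-E 2, pass-S 60
  after 3 — PE[0][1] acc=0, pass-E 0, pass-S 0
  after 3 — PE[1][0] acc=0, pass-E 0, pass-S 0
  after 3 — PE[1][1] acc=24, pass-E 4, pass-S 24

PE[1][1].acc = 24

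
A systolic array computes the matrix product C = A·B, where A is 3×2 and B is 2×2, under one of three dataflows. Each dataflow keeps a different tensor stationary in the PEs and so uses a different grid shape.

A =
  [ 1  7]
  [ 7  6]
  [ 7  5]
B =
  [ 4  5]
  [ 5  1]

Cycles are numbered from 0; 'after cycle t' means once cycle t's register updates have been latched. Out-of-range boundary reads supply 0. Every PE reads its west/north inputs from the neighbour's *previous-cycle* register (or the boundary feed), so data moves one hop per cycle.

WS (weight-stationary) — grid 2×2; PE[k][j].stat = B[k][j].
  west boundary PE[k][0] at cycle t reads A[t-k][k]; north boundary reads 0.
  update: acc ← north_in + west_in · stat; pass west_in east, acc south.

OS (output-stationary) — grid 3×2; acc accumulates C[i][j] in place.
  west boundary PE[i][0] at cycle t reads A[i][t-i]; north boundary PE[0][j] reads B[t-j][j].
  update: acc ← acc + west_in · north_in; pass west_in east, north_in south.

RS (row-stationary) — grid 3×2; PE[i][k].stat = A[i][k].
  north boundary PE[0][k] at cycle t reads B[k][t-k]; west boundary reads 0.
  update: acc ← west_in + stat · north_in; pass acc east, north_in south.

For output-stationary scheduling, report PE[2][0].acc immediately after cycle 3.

OS (3×2). Following PE[2][0] plus its west/north inputs:
  step 0 · PE1,0: acc=0; fwd→0 fwd↓0
  step 0 · PE2,0: acc=0; fwd→0 fwd↓0
  step 1 · PE1,0: acc=28; fwd→7 fwd↓4
  step 1 · PE2,0: acc=0; fwd→0 fwd↓0
  step 2 · PE1,0: acc=58; fwd→6 fwd↓5
  step 2 · PE2,0: acc=28; fwd→7 fwd↓4
  step 3 · PE1,0: acc=58; fwd→0 fwd↓0
  step 3 · PE2,0: acc=53; fwd→5 fwd↓5

PE[2][0].acc = 53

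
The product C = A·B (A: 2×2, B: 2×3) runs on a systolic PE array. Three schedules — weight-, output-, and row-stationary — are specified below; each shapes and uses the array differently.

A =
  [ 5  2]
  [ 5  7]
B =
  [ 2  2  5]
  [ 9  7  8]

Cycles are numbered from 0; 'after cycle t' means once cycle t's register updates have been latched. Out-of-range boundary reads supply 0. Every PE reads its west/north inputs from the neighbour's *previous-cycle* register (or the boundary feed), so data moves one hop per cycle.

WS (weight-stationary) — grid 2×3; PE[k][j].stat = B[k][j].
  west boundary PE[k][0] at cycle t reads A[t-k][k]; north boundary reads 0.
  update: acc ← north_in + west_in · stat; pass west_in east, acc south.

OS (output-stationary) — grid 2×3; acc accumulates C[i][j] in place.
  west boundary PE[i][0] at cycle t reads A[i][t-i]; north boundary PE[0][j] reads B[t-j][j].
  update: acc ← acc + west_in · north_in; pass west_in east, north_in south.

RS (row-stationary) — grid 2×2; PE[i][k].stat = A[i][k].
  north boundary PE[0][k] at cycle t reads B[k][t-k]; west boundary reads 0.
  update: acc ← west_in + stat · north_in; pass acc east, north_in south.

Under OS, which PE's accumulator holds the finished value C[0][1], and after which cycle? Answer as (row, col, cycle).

(row, col, cycle) = (0, 1, 2)

OS — PE[0][1] is where C[0][1] collects:
  [0] (0,1) acc=0 (h:0 v:0)
  [1] (0,1) acc=10 (h:5 v:2)
  [2] (0,1) acc=24 (h:2 v:7)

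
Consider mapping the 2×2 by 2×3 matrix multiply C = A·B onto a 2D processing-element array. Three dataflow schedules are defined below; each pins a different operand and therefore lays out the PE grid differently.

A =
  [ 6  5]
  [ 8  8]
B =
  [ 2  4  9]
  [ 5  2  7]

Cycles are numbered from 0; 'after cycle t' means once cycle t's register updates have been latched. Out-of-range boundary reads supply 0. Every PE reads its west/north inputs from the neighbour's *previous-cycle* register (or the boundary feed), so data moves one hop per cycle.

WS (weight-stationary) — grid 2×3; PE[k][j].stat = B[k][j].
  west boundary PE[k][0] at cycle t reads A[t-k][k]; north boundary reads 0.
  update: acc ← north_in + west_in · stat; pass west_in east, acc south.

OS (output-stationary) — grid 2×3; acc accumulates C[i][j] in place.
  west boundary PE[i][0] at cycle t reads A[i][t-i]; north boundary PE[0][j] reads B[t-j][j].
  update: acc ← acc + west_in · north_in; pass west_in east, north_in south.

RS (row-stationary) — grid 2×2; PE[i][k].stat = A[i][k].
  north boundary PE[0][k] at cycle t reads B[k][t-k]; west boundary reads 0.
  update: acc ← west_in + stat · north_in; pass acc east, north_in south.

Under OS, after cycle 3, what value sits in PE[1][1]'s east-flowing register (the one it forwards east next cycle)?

register = 8

Tracing OS — 2×3 array, target PE[1][1]:
  c0 r0c1: 0 / 0 / 0
  c0 r1c0: 0 / 0 / 0
  c0 r1c1: 0 / 0 / 0
  c1 r0c1: 24 / 6 / 4
  c1 r1c0: 16 / 8 / 2
  c1 r1c1: 0 / 0 / 0
  c2 r0c1: 34 / 5 / 2
  c2 r1c0: 56 / 8 / 5
  c2 r1c1: 32 / 8 / 4
  c3 r0c1: 34 / 0 / 0
  c3 r1c0: 56 / 0 / 0
  c3 r1c1: 48 / 8 / 2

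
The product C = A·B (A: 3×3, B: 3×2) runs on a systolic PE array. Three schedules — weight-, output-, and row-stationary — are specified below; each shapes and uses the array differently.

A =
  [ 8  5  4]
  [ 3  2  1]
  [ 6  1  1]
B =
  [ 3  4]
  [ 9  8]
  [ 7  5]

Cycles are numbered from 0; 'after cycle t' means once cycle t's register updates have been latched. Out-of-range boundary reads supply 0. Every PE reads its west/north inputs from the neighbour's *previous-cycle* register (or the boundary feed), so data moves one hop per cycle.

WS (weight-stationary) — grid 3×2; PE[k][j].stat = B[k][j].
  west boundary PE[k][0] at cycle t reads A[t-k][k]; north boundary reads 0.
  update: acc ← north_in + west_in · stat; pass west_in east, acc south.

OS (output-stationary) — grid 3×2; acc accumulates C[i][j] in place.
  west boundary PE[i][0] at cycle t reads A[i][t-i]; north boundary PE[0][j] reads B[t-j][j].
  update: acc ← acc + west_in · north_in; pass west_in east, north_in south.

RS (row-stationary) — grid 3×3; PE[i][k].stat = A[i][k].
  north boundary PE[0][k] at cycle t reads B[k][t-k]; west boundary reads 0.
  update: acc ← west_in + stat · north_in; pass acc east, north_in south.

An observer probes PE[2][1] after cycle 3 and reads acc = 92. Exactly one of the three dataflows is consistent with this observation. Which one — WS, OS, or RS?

dataflow = WS

Under WS (3×2), PE[2][1]:
  @0  [2,1]  acc 0  |  →0  ↓0
  @1  [2,1]  acc 0  |  →0  ↓0
  @2  [2,1]  acc 0  |  →0  ↓0
  @3  [2,1]  acc 92  |  →4  ↓92
Under OS (3×2), PE[2][1]:
  @0  [2,1]  acc 0  |  →0  ↓0
  @1  [2,1]  acc 0  |  →0  ↓0
  @2  [2,1]  acc 0  |  →0  ↓0
  @3  [2,1]  acc 24  |  →6  ↓4
Under RS (3×3), PE[2][1]:
  @0  [2,1]  acc 0  |  →0  ↓0
  @1  [2,1]  acc 0  |  →0  ↓0
  @2  [2,1]  acc 0  |  →0  ↓0
  @3  [2,1]  acc 27  |  →27  ↓9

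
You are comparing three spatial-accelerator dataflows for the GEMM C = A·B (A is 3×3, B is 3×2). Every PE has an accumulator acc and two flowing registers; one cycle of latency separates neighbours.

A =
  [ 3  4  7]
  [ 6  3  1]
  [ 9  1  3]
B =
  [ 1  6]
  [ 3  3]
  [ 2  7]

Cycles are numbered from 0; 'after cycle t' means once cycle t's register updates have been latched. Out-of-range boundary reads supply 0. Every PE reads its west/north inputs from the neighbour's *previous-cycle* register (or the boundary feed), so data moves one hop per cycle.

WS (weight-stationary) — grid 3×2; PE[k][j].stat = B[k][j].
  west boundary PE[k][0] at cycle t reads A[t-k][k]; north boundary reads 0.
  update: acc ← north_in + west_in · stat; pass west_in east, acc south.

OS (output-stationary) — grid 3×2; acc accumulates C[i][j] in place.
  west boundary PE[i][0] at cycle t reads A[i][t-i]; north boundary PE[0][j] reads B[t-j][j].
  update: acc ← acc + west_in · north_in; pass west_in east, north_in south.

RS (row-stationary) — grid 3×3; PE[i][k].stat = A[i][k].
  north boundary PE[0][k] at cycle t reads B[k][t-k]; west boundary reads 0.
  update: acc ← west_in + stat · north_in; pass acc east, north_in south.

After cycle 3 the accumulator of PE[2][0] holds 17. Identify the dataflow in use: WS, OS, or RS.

WS (3×2 grid), PE[2][0]:
  t=0 PE[2][0]: acc=0 h=0 v=0
  t=1 PE[2][0]: acc=0 h=0 v=0
  t=2 PE[2][0]: acc=29 h=7 v=29
  t=3 PE[2][0]: acc=17 h=1 v=17
OS (3×2 grid), PE[2][0]:
  t=0 PE[2][0]: acc=0 h=0 v=0
  t=1 PE[2][0]: acc=0 h=0 v=0
  t=2 PE[2][0]: acc=9 h=9 v=1
  t=3 PE[2][0]: acc=12 h=1 v=3
RS (3×3 grid), PE[2][0]:
  t=0 PE[2][0]: acc=0 h=0 v=0
  t=1 PE[2][0]: acc=0 h=0 v=0
  t=2 PE[2][0]: acc=9 h=9 v=1
  t=3 PE[2][0]: acc=54 h=54 v=6

dataflow = WS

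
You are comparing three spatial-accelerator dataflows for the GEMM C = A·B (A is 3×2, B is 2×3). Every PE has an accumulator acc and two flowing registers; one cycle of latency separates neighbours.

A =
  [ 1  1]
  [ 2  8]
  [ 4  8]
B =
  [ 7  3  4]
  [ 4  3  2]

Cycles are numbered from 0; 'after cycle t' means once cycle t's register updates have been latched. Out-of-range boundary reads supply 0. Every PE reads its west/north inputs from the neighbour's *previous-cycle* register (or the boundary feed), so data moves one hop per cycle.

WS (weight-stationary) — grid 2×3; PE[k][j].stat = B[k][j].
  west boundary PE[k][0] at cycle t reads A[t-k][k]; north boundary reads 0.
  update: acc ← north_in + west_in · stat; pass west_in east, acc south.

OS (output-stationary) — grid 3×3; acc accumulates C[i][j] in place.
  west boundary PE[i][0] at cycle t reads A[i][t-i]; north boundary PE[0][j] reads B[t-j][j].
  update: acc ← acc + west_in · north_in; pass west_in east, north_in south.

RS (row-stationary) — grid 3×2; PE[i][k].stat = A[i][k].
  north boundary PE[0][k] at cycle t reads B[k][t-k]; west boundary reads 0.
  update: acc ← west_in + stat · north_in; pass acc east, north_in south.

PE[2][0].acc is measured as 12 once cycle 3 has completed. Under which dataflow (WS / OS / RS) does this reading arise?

WS (2×3): PE[2][0] does not exist.
Under OS (3×3), PE[2][0]:
  after 0 — PE[2][0] acc=0, pass-E 0, pass-S 0
  after 1 — PE[2][0] acc=0, pass-E 0, pass-S 0
  after 2 — PE[2][0] acc=28, pass-E 4, pass-S 7
  after 3 — PE[2][0] acc=60, pass-E 8, pass-S 4
Under RS (3×2), PE[2][0]:
  after 0 — PE[2][0] acc=0, pass-E 0, pass-S 0
  after 1 — PE[2][0] acc=0, pass-E 0, pass-S 0
  after 2 — PE[2][0] acc=28, pass-E 28, pass-S 7
  after 3 — PE[2][0] acc=12, pass-E 12, pass-S 3

dataflow = RS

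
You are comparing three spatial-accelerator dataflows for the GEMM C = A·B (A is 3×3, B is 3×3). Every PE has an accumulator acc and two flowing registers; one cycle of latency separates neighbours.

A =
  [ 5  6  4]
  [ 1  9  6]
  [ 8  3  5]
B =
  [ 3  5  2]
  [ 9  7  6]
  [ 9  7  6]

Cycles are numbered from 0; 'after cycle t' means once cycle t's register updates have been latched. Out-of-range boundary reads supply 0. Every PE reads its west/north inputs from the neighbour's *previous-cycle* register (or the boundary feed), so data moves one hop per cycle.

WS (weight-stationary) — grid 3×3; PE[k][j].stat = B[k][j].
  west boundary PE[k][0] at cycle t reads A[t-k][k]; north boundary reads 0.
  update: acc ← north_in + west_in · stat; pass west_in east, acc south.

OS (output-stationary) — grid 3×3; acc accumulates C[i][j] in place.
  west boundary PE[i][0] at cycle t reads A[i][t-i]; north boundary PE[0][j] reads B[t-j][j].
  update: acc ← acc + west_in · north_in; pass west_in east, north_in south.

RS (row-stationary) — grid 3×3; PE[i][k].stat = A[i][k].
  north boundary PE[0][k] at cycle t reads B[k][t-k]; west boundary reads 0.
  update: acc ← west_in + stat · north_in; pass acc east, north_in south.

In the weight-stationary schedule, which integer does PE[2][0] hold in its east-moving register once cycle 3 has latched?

Tracing WS — 3×3 array, target PE[2][0]:
  @0  [1,0]  acc 0  |  →0  ↓0
  @0  [2,0]  acc 0  |  →0  ↓0
  @1  [1,0]  acc 69  |  →6  ↓69
  @1  [2,0]  acc 0  |  →0  ↓0
  @2  [1,0]  acc 84  |  →9  ↓84
  @2  [2,0]  acc 105  |  →4  ↓105
  @3  [1,0]  acc 51  |  →3  ↓51
  @3  [2,0]  acc 138  |  →6  ↓138

register = 6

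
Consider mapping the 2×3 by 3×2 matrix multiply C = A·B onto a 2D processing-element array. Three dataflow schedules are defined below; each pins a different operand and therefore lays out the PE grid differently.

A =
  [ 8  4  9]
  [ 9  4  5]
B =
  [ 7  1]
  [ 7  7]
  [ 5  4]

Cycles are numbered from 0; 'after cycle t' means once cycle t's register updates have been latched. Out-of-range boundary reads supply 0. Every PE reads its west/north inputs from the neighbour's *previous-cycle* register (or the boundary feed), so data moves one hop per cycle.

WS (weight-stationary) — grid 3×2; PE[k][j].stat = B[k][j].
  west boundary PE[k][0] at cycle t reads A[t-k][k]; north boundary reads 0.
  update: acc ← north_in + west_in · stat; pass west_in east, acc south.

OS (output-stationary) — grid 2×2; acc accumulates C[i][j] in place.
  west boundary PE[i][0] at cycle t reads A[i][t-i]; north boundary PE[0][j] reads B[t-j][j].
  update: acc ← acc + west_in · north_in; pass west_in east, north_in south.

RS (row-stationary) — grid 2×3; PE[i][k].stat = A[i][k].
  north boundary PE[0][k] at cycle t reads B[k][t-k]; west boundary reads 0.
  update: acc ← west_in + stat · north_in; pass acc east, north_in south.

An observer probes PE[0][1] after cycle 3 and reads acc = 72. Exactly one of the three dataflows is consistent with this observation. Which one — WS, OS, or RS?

dataflow = OS

Under WS (3×2), PE[0][1]:
  [0] (0,1) acc=0 (h:0 v:0)
  [1] (0,1) acc=8 (h:8 v:8)
  [2] (0,1) acc=9 (h:9 v:9)
  [3] (0,1) acc=0 (h:0 v:0)
Under OS (2×2), PE[0][1]:
  [0] (0,1) acc=0 (h:0 v:0)
  [1] (0,1) acc=8 (h:8 v:1)
  [2] (0,1) acc=36 (h:4 v:7)
  [3] (0,1) acc=72 (h:9 v:4)
Under RS (2×3), PE[0][1]:
  [0] (0,1) acc=0 (h:0 v:0)
  [1] (0,1) acc=84 (h:84 v:7)
  [2] (0,1) acc=36 (h:36 v:7)
  [3] (0,1) acc=0 (h:0 v:0)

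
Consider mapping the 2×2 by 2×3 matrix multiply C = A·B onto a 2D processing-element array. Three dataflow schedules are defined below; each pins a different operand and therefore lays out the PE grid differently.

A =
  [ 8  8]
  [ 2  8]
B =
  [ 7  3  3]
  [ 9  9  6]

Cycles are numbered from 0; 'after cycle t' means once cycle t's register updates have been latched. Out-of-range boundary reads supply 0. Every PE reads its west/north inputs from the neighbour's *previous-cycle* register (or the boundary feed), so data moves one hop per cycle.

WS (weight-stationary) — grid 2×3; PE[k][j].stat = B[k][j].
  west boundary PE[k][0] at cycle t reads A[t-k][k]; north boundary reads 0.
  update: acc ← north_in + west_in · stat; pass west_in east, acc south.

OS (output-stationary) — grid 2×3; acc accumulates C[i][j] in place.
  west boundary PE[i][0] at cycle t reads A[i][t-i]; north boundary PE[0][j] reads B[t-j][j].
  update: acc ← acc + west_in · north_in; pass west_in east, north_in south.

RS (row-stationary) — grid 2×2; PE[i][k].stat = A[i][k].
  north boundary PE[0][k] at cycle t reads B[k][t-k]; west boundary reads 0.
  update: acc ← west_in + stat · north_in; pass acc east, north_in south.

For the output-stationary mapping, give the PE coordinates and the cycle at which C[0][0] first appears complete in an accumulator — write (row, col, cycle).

(row, col, cycle) = (0, 0, 1)

OS: C[0][0] accumulates in PE[0][0]:
  c0 r0c0: 56 / 8 / 7
  c1 r0c0: 128 / 8 / 9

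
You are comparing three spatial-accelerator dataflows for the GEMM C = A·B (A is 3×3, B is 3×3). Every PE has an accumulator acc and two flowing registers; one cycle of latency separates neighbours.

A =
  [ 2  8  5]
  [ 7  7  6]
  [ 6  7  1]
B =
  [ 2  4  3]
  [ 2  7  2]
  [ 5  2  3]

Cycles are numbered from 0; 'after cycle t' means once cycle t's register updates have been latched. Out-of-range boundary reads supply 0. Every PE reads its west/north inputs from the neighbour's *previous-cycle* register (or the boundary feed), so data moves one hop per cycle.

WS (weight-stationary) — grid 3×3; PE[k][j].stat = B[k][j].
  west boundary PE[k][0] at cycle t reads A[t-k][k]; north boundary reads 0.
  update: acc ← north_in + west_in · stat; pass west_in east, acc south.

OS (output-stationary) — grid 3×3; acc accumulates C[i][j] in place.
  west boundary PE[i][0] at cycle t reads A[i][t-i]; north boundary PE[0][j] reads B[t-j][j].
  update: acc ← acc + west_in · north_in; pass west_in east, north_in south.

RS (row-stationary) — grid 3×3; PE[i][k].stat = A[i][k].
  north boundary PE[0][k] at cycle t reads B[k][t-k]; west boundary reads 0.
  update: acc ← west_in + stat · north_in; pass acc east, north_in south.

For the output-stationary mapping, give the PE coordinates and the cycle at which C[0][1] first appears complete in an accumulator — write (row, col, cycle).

OS: C[0][1] accumulates in PE[0][1]:
  c0 r0c1: 0 / 0 / 0
  c1 r0c1: 8 / 2 / 4
  c2 r0c1: 64 / 8 / 7
  c3 r0c1: 74 / 5 / 2

(row, col, cycle) = (0, 1, 3)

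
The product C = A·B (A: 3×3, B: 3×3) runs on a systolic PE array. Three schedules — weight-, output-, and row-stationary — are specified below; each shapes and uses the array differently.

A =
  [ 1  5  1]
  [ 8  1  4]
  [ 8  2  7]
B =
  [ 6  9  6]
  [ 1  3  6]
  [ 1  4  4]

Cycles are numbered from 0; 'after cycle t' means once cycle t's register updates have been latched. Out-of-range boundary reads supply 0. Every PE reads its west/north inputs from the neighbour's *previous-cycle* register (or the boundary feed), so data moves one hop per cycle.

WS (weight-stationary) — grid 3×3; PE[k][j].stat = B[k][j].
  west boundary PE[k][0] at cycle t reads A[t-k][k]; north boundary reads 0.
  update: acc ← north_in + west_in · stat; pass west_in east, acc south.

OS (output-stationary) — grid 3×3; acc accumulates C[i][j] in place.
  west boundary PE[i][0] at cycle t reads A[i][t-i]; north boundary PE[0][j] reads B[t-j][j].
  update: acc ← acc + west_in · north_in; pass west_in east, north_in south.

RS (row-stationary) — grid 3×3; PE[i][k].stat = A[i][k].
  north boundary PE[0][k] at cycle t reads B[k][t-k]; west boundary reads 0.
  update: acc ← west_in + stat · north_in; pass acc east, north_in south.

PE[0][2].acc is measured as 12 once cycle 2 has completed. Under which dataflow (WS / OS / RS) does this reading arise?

dataflow = RS

WS (3×3 grid), PE[0][2]:
  c0 r0c2: 0 / 0 / 0
  c1 r0c2: 0 / 0 / 0
  c2 r0c2: 6 / 1 / 6
OS (3×3 grid), PE[0][2]:
  c0 r0c2: 0 / 0 / 0
  c1 r0c2: 0 / 0 / 0
  c2 r0c2: 6 / 1 / 6
RS (3×3 grid), PE[0][2]:
  c0 r0c2: 0 / 0 / 0
  c1 r0c2: 0 / 0 / 0
  c2 r0c2: 12 / 12 / 1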